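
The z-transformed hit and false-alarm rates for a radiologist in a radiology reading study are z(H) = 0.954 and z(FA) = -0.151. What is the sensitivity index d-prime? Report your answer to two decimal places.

d-prime = 1.11

d' = z(H) − z(FA) = 0.954 − (-0.151) = 1.105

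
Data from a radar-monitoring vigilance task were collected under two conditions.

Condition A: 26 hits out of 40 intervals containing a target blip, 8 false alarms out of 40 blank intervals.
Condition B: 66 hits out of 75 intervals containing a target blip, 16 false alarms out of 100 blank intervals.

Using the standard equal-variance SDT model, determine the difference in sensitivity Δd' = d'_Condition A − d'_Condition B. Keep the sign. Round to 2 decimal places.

Condition A: z(0.6500) = 0.385, z(0.2000) = -0.842, d' = 1.227
Condition B: z(0.8800) = 1.175, z(0.1600) = -0.994, d' = 2.169
Δd' = d'_Condition A − d'_Condition B = 1.227 − 2.169 = -0.942
Condition B has the higher sensitivity.

Δd' = -0.94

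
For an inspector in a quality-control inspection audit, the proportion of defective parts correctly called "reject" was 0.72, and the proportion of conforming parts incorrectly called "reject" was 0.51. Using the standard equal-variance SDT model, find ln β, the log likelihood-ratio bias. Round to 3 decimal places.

ln β = -0.170

z(H) = z(0.72) = 0.5828
z(FA) = z(0.51) = 0.0251
ln β = −½·[z(H)² − z(FA)²] = −0.5 × (0.3397 − 0.0006) = -0.16955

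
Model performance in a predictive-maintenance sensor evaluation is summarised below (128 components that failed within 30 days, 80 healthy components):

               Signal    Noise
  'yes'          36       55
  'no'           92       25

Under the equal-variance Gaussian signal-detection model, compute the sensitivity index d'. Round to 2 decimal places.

H = 36/128 = 0.2812
FA = 55/80 = 0.6875
z(0.2812) = -0.579, z(0.6875) = 0.489
d' = z(H) − z(FA) = -0.579 − 0.489 = -1.068

d' = -1.07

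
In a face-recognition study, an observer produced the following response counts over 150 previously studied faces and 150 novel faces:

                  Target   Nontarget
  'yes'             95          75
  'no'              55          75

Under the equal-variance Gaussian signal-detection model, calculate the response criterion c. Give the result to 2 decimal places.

c = -0.17

H = 95/150 = 0.6333
FA = 75/150 = 0.5000
z(0.6333) = 0.341, z(0.5000) = 0.000
c = −½·[z(H) + z(FA)] = −0.5 × (0.341 + 0.000) = -0.1705
c < 0: the observer has a liberal response bias.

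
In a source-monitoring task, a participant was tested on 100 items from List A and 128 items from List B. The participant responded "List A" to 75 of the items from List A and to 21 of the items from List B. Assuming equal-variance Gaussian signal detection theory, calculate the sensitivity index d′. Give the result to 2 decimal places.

d′ = 1.65

H = 75/100 = 0.7500
FA = 21/128 = 0.1641
Φ⁻¹(H) = 0.6745
Φ⁻¹(FA) = -0.9777
d' = z(H) − z(FA) = 0.6745 − (-0.9777) = 1.6522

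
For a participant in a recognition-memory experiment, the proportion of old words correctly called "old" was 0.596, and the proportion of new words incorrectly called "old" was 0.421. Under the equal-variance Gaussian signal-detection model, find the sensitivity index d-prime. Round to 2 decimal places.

d-prime = 0.44

Φ⁻¹(H) = Φ⁻¹(0.596) = 0.2430
Φ⁻¹(FA) = Φ⁻¹(0.421) = -0.1993
d' = z(H) − z(FA) = 0.2430 − (-0.1993) = 0.4423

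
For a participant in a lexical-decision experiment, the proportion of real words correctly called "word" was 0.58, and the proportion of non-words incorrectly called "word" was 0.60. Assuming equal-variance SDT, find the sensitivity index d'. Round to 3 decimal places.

Φ⁻¹(0.58) = 0.2019, Φ⁻¹(0.60) = 0.2533
d' = z(H) − z(FA) = 0.2019 − 0.2533 = -0.0514

d' = -0.051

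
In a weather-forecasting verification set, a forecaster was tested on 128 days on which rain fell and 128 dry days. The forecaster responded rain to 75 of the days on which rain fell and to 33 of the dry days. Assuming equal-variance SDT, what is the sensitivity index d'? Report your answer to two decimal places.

H = 75/128 = 0.5859
FA = 33/128 = 0.2578
z(0.5859) = 0.2170, z(0.2578) = -0.6501
d' = z(H) − z(FA) = 0.2170 − (-0.6501) = 0.8671

d' = 0.87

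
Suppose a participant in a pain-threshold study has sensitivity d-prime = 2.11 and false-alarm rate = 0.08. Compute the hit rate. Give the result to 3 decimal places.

z(false-alarm rate) = z(0.08) = -1.4051
z(H) = z(FA) + d' = -1.4051 + 2.11 = 0.7049
hit rate = Φ(0.7049) = 0.7596

hit rate = 0.760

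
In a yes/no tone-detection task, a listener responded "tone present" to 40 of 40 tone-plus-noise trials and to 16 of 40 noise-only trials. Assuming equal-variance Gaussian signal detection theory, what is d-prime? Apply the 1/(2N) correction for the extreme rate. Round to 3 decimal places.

The hit rate is 40/40 = 1, so apply the 1/(2N) correction: H → 1 − 1/(2·40) = 0.98750.
z(H) = z(0.98750) = 2.2414
z(FA) = z(0.40000) = -0.2533
d' = 2.2414 − (-0.2533) = 2.4947

d-prime = 2.495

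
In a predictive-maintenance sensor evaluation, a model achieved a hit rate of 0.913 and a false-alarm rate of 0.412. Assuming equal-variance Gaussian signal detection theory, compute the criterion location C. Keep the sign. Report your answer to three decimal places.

Φ⁻¹(H) = Φ⁻¹(0.913) = 1.3595
Φ⁻¹(FA) = Φ⁻¹(0.412) = -0.2224
c = −½·[z(H) + z(FA)] = −0.5 × (1.3595 + (-0.2224)) = -0.56855

C = -0.569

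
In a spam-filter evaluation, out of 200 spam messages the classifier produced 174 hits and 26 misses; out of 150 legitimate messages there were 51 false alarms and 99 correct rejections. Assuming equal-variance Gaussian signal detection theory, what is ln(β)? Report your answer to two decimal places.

H = 174/200 = 0.8700
FA = 51/150 = 0.3400
z(0.8700) = 1.126, z(0.3400) = -0.412
ln β = −½·[z(H)² − z(FA)²] = −0.5 × (1.268 − 0.170) = -0.549

ln β = -0.55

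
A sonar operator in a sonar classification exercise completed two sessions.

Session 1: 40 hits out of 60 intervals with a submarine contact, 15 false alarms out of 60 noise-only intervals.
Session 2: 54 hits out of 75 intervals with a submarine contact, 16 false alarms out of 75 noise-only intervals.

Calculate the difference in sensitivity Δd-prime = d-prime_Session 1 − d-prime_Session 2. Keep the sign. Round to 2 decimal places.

Δd-prime = -0.27

Session 1: z(0.6667) = 0.431, z(0.2500) = -0.674, d' = 1.105
Session 2: z(0.7200) = 0.583, z(0.2133) = -0.795, d' = 1.378
Δd' = d'_Session 1 − d'_Session 2 = 1.105 − 1.378 = -0.273
Session 2 has the higher sensitivity.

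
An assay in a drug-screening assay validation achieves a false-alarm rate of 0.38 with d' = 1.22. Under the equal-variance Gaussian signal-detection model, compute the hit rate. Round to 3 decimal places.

hit rate = 0.820

z(false-alarm rate) = z(0.38) = -0.3055
z(H) = z(FA) + d' = -0.3055 + 1.22 = 0.9145
hit rate = Φ(0.9145) = 0.8198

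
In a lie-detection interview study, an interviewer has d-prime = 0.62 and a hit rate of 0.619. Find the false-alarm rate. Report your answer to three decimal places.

z(hit rate) = z(0.619) = 0.3029
z(FA) = z(H) − d' = 0.3029 − 0.62 = -0.3171
false-alarm rate = Φ(-0.3171) = 0.3756

false-alarm rate = 0.376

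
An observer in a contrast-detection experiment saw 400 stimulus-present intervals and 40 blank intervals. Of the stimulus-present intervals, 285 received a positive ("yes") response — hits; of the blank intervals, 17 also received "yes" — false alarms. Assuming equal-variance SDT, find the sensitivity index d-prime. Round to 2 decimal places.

H = 285/400 = 0.7125
FA = 17/40 = 0.4250
z(H) = z(0.7125) = 0.5607
z(FA) = z(0.4250) = -0.1891
d' = z(H) − z(FA) = 0.5607 − (-0.1891) = 0.7498

d-prime = 0.75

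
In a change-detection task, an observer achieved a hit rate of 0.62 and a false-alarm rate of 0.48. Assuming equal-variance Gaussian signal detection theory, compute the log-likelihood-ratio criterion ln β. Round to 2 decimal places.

ln β = -0.05

z(H) = 0.305
z(FA) = -0.050
ln β = −½·[z(H)² − z(FA)²] = −0.5 × (0.093 − 0.003) = -0.045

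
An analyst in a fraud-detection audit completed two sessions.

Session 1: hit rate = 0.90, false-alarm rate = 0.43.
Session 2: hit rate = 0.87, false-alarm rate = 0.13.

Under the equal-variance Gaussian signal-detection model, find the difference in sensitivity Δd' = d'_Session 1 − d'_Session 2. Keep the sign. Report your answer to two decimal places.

Session 1: z(0.90) = 1.282, z(0.43) = -0.176, d' = 1.458
Session 2: z(0.87) = 1.126, z(0.13) = -1.126, d' = 2.252
Δd' = d'_Session 1 − d'_Session 2 = 1.458 − 2.252 = -0.794
Session 2 has the higher sensitivity.

Δd' = -0.79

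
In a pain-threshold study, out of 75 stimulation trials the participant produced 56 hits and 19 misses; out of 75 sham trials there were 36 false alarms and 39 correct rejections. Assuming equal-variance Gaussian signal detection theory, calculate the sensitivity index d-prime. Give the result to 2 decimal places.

d-prime = 0.71

H = 56/75 = 0.7467
FA = 36/75 = 0.4800
z(H) = z(0.7467) = 0.664
z(FA) = z(0.4800) = -0.050
d' = z(H) − z(FA) = 0.664 − (-0.050) = 0.714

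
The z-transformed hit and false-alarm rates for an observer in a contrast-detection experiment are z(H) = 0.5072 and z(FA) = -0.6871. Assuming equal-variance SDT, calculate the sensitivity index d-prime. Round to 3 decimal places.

d-prime = 1.194

d' = z(H) − z(FA) = 0.5072 − (-0.6871) = 1.1943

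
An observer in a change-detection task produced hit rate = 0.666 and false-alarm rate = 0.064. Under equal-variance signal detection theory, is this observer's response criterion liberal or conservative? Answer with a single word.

conservative

z(H) = 0.429, z(FA) = -1.522
c = −½·(z(H) + z(FA)) = 0.5465
c > 0 → conservative criterion (biased toward responding “no”).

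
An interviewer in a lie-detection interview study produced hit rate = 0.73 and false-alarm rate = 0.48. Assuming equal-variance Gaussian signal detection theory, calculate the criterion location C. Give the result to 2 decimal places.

z(0.73) = 0.613, z(0.48) = -0.050
c = −½·[z(H) + z(FA)] = −0.5 × (0.613 + (-0.050)) = -0.2815
c < 0: the interviewer has a liberal response bias.

C = -0.28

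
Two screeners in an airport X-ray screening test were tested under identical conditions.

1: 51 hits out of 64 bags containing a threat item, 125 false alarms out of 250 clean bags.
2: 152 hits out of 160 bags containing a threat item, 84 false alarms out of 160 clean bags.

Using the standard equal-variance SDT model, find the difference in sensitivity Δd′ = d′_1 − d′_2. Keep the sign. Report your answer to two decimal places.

Δd′ = -0.75

1: z(0.7969) = 0.831, z(0.5000) = 0.000, d' = 0.831
2: z(0.9500) = 1.645, z(0.5250) = 0.063, d' = 1.582
Δd' = d'_1 − d'_2 = 0.831 − 1.582 = -0.751
2 has the higher sensitivity.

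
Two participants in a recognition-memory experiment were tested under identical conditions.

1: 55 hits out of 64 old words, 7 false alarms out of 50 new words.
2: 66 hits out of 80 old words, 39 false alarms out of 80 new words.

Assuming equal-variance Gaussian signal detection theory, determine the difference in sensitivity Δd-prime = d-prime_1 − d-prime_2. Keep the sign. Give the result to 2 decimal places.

Δd-prime = 1.19

1: z(0.8594) = 1.078, z(0.1400) = -1.080, d' = 2.158
2: z(0.8250) = 0.935, z(0.4875) = -0.031, d' = 0.966
Δd' = d'_1 − d'_2 = 2.158 − 0.966 = 1.192
1 has the higher sensitivity.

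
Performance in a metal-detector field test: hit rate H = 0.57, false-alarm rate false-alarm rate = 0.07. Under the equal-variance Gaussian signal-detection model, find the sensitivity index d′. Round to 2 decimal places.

z(0.57) = 0.176, z(0.07) = -1.476
d' = z(H) − z(FA) = 0.176 − (-1.476) = 1.652

d′ = 1.65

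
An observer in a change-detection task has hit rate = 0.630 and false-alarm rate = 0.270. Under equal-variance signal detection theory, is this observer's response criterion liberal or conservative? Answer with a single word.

conservative

z(H) = 0.332, z(FA) = -0.613
c = −½·(z(H) + z(FA)) = 0.1405
c > 0 → conservative criterion (biased toward responding “no”).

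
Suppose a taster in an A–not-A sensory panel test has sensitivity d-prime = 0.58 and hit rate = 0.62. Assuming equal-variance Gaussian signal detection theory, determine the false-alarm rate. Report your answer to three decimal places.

false-alarm rate = 0.392

z(hit rate) = z(0.62) = 0.3055
z(FA) = z(H) − d' = 0.3055 − 0.58 = -0.2745
false-alarm rate = Φ(-0.2745) = 0.3919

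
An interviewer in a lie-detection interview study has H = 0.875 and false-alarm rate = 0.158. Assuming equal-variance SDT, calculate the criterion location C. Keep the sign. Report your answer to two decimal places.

C = -0.07

z(H) = 1.1503
z(FA) = -1.0027
c = −½·[z(H) + z(FA)] = −0.5 × (1.1503 + (-1.0027)) = -0.0738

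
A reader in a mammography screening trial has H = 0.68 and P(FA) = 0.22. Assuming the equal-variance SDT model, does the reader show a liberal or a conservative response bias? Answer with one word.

z(H) = 0.468, z(FA) = -0.772
c = −½·(z(H) + z(FA)) = 0.152
c > 0 → conservative criterion (biased toward responding “no”).

conservative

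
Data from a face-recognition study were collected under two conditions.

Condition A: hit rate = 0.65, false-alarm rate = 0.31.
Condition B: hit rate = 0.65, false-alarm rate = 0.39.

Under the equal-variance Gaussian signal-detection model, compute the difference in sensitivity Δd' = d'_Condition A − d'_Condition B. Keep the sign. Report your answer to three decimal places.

Δd' = 0.217

Condition A: z(0.65) = 0.3853, z(0.31) = -0.4959, d' = 0.8812
Condition B: z(0.65) = 0.3853, z(0.39) = -0.2793, d' = 0.6646
Δd' = d'_Condition A − d'_Condition B = 0.8812 − 0.6646 = 0.2166
Condition A has the higher sensitivity.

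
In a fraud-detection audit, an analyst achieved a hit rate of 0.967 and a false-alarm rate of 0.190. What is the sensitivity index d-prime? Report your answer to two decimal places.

Φ⁻¹(0.967) = 1.8384, Φ⁻¹(0.190) = -0.8779
d' = z(H) − z(FA) = 1.8384 − (-0.8779) = 2.7163

d-prime = 2.72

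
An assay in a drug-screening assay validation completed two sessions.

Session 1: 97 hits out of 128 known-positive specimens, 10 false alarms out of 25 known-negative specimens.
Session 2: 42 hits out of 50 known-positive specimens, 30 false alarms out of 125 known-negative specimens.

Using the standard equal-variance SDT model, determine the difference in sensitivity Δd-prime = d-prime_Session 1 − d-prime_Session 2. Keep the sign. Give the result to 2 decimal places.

Session 1: z(0.7578) = 0.699, z(0.4000) = -0.253, d' = 0.952
Session 2: z(0.8400) = 0.994, z(0.2400) = -0.706, d' = 1.700
Δd' = d'_Session 1 − d'_Session 2 = 0.952 − 1.700 = -0.748
Session 2 has the higher sensitivity.

Δd-prime = -0.75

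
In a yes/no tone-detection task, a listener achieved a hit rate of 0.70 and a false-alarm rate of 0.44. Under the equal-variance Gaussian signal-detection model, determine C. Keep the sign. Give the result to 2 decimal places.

Φ⁻¹(0.70) = 0.524, Φ⁻¹(0.44) = -0.151
c = −½·[z(H) + z(FA)] = −0.5 × (0.524 + (-0.151)) = -0.1865

C = -0.19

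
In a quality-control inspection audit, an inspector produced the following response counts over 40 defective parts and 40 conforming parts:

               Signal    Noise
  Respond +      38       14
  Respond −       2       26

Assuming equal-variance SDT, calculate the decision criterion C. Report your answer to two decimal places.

H = 38/40 = 0.9500
FA = 14/40 = 0.3500
Φ⁻¹(H) = Φ⁻¹(0.9500) = 1.6449
Φ⁻¹(FA) = Φ⁻¹(0.3500) = -0.3853
c = −½·[z(H) + z(FA)] = −0.5 × (1.6449 + (-0.3853)) = -0.6298
c < 0: the inspector has a liberal response bias.

C = -0.63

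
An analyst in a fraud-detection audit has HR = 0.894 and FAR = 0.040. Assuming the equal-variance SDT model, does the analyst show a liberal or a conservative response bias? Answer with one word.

conservative

z(H) = 1.248, z(FA) = -1.751
c = −½·(z(H) + z(FA)) = 0.2515
c > 0 → conservative criterion (biased toward responding “no”).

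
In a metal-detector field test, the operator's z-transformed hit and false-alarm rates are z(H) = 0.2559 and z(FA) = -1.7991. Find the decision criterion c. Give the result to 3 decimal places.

c = −½·[z(H) + z(FA)] = −½·(0.2559 + (-1.7991)) = 0.7716

c = 0.772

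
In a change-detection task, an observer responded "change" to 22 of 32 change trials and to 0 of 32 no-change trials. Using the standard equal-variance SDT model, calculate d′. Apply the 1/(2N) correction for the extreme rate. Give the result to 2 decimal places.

The false-alarm rate is 0/32 = 0, so apply the 1/(2N) correction: FA → 1/(2·32) = 0.01562.
z(H) = z(0.68750) = 0.489
z(FA) = z(0.01562) = -2.154
d' = 0.489 − (-2.154) = 2.643

d′ = 2.64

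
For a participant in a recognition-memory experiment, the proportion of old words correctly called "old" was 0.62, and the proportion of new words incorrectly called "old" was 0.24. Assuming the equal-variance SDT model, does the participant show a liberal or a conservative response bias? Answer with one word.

conservative

z(H) = 0.305, z(FA) = -0.706
c = −½·(z(H) + z(FA)) = 0.2005
c > 0 → conservative criterion (biased toward responding “no”).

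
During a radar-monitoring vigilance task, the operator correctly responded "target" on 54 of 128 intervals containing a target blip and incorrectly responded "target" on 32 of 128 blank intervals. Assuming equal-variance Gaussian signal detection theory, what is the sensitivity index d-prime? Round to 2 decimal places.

d-prime = 0.48

H = 54/128 = 0.4219
FA = 32/128 = 0.2500
z(H) = z(0.4219) = -0.197
z(FA) = z(0.2500) = -0.674
d' = z(H) − z(FA) = -0.197 − (-0.674) = 0.477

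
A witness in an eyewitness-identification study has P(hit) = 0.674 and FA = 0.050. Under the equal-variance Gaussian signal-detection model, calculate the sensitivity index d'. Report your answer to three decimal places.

z(H) = z(0.674) = 0.4510
z(FA) = z(0.050) = -1.6449
d' = z(H) − z(FA) = 0.4510 − (-1.6449) = 2.0959

d' = 2.096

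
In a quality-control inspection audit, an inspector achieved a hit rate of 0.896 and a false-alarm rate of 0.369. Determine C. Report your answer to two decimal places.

z(0.896) = 1.259, z(0.369) = -0.335
c = −½·[z(H) + z(FA)] = −0.5 × (1.259 + (-0.335)) = -0.462
c < 0: the inspector has a liberal response bias.

C = -0.46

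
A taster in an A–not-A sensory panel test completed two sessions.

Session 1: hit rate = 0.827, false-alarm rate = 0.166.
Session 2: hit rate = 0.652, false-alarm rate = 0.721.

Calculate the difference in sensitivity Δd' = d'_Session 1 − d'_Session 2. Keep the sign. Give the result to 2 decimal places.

Session 1: z(0.827) = 0.942, z(0.166) = -0.970, d' = 1.912
Session 2: z(0.652) = 0.391, z(0.721) = 0.586, d' = -0.195
Δd' = d'_Session 1 − d'_Session 2 = 1.912 − (-0.195) = 2.107
Session 1 has the higher sensitivity.

Δd' = 2.11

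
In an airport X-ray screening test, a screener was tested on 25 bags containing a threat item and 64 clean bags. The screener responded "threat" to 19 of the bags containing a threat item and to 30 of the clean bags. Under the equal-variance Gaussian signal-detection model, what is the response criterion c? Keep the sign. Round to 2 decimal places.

c = -0.31

H = 19/25 = 0.7600
FA = 30/64 = 0.4688
z(H) = z(0.7600) = 0.706
z(FA) = z(0.4688) = -0.078
c = −½·[z(H) + z(FA)] = −0.5 × (0.706 + (-0.078)) = -0.314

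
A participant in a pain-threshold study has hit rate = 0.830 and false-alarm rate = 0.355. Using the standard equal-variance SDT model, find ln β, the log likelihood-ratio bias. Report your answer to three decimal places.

Φ⁻¹(H) = Φ⁻¹(0.830) = 0.9542
Φ⁻¹(FA) = Φ⁻¹(0.355) = -0.3719
ln β = −½·[z(H)² − z(FA)²] = −0.5 × (0.9105 − 0.1383) = -0.3861

ln β = -0.386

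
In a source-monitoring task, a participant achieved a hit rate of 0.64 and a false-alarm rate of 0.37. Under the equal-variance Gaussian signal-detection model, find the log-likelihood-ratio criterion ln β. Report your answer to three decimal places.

Φ⁻¹(H) = 0.3585
Φ⁻¹(FA) = -0.3319
ln β = −½·[z(H)² − z(FA)²] = −0.5 × (0.1285 − 0.1102) = -0.00915

ln β = -0.009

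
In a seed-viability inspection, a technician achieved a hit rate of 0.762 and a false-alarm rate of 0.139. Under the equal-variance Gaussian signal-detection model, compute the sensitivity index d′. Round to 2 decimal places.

d′ = 1.80

z(0.762) = 0.7128, z(0.139) = -1.0848
d' = z(H) − z(FA) = 0.7128 − (-1.0848) = 1.7976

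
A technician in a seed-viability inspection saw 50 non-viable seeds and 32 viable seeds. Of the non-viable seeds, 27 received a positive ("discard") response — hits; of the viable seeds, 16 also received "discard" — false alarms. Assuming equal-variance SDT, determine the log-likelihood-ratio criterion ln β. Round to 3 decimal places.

H = 27/50 = 0.5400
FA = 16/32 = 0.5000
Φ⁻¹(H) = Φ⁻¹(0.5400) = 0.1004
Φ⁻¹(FA) = Φ⁻¹(0.5000) = 0.0000
ln β = −½·[z(H)² − z(FA)²] = −0.5 × (0.0101 − 0.0000) = -0.00505

ln β = -0.005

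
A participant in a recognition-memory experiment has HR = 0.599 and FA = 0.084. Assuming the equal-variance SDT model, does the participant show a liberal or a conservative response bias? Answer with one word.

conservative

z(H) = 0.251, z(FA) = -1.379
c = −½·(z(H) + z(FA)) = 0.564
c > 0 → conservative criterion (biased toward responding “no”).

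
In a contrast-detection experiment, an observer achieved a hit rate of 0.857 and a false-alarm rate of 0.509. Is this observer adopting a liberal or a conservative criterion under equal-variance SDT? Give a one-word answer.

liberal

z(H) = 1.067, z(FA) = 0.023
c = −½·(z(H) + z(FA)) = -0.545
c < 0 → liberal criterion (biased toward responding “yes”).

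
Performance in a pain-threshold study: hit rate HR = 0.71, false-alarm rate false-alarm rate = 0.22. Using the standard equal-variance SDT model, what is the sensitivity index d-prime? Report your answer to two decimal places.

d-prime = 1.33

z(0.71) = 0.5534, z(0.22) = -0.7722
d' = z(H) − z(FA) = 0.5534 − (-0.7722) = 1.3256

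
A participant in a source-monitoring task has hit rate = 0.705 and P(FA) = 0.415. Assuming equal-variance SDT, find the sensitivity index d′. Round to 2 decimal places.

Φ⁻¹(0.705) = 0.5388, Φ⁻¹(0.415) = -0.2147
d' = z(H) − z(FA) = 0.5388 − (-0.2147) = 0.7535

d′ = 0.75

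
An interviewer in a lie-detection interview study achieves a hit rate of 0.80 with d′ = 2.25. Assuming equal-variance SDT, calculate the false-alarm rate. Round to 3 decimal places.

z(hit rate) = z(0.80) = 0.8416
z(FA) = z(H) − d' = 0.8416 − 2.25 = -1.4084
false-alarm rate = Φ(-1.4084) = 0.0795

false-alarm rate = 0.080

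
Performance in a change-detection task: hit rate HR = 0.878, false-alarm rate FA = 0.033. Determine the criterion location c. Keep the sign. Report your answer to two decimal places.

c = 0.34

z(H) = 1.1650
z(FA) = -1.8384
c = −½·[z(H) + z(FA)] = −0.5 × (1.1650 + (-1.8384)) = 0.3367
c > 0: the observer has a conservative response bias.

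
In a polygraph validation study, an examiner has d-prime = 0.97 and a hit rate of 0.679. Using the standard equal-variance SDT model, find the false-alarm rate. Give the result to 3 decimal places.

false-alarm rate = 0.307

z(hit rate) = z(0.679) = 0.4649
z(FA) = z(H) − d' = 0.4649 − 0.97 = -0.5051
false-alarm rate = Φ(-0.5051) = 0.3067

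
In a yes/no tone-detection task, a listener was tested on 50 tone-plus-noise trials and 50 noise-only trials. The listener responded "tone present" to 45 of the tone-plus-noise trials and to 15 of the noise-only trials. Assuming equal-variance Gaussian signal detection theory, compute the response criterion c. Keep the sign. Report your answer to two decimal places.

c = -0.38

H = 45/50 = 0.9000
FA = 15/50 = 0.3000
Φ⁻¹(0.9000) = 1.2816, Φ⁻¹(0.3000) = -0.5244
c = −½·[z(H) + z(FA)] = −0.5 × (1.2816 + (-0.5244)) = -0.3786
c < 0: the listener has a liberal response bias.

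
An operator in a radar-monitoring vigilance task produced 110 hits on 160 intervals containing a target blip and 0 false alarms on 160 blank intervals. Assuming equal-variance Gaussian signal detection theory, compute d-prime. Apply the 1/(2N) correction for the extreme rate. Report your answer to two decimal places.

d-prime = 3.22

The false-alarm rate is 0/160 = 0, so apply the 1/(2N) correction: FA → 1/(2·160) = 0.00313.
z(H) = z(0.68750) = 0.489
z(FA) = z(0.00313) = -2.734
d' = 0.489 − (-2.734) = 3.223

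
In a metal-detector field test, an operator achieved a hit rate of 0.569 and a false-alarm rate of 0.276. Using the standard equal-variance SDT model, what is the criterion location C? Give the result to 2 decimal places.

z(H) = z(0.569) = 0.174
z(FA) = z(0.276) = -0.595
c = −½·[z(H) + z(FA)] = −0.5 × (0.174 + (-0.595)) = 0.2105

C = 0.21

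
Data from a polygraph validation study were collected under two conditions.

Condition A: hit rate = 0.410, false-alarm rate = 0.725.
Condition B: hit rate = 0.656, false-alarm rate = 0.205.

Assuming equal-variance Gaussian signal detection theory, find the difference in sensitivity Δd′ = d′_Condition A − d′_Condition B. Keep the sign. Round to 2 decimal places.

Δd′ = -2.05

Condition A: z(0.410) = -0.228, z(0.725) = 0.598, d' = -0.826
Condition B: z(0.656) = 0.402, z(0.205) = -0.824, d' = 1.226
Δd' = d'_Condition A − d'_Condition B = -0.826 − 1.226 = -2.052
Condition B has the higher sensitivity.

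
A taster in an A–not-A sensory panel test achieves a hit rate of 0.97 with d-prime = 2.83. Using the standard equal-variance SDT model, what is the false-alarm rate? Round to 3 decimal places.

false-alarm rate = 0.171

z(hit rate) = z(0.97) = 1.8808
z(FA) = z(H) − d' = 1.8808 − 2.83 = -0.9492
false-alarm rate = Φ(-0.9492) = 0.1713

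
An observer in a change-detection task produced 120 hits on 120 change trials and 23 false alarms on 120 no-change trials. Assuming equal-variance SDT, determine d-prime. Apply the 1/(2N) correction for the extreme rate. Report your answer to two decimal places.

d-prime = 3.51

The hit rate is 120/120 = 1, so apply the 1/(2N) correction: H → 1 − 1/(2·120) = 0.99583.
z(H) = z(0.99583) = 2.638
z(FA) = z(0.19167) = -0.872
d' = 2.638 − (-0.872) = 3.510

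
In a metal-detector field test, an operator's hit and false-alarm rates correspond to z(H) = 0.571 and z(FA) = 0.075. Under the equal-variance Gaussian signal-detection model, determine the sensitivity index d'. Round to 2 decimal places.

d' = 0.50

d' = z(H) − z(FA) = 0.571 − 0.075 = 0.496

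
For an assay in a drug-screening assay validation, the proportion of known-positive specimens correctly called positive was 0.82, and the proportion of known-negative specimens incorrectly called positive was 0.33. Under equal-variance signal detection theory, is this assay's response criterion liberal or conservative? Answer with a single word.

liberal

z(H) = 0.915, z(FA) = -0.440
c = −½·(z(H) + z(FA)) = -0.2375
c < 0 → liberal criterion (biased toward responding “yes”).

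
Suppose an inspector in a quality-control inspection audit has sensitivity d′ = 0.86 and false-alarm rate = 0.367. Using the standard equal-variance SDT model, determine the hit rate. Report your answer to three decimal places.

z(false-alarm rate) = z(0.367) = -0.3398
z(H) = z(FA) + d' = -0.3398 + 0.86 = 0.5202
hit rate = Φ(0.5202) = 0.6985

hit rate = 0.699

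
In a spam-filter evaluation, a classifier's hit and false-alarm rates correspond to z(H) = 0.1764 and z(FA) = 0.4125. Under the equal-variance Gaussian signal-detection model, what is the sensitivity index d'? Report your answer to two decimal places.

d' = z(H) − z(FA) = 0.1764 − 0.4125 = -0.2361

d' = -0.24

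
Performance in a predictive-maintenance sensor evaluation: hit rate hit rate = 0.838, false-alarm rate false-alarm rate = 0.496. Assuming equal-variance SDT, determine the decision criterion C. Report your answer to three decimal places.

C = -0.488

z(H) = 0.9863
z(FA) = -0.0100
c = −½·[z(H) + z(FA)] = −0.5 × (0.9863 + (-0.0100)) = -0.48815
c < 0: the model has a liberal response bias.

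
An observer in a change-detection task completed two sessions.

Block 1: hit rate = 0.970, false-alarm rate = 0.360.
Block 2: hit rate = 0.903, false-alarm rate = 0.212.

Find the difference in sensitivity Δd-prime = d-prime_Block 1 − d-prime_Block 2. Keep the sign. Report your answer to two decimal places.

Block 1: z(0.970) = 1.881, z(0.360) = -0.358, d' = 2.239
Block 2: z(0.903) = 1.299, z(0.212) = -0.800, d' = 2.099
Δd' = d'_Block 1 − d'_Block 2 = 2.239 − 2.099 = 0.140
Block 1 has the higher sensitivity.

Δd-prime = 0.14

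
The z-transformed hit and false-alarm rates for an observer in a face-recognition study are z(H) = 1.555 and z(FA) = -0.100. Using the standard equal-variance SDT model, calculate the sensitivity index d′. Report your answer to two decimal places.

d' = z(H) − z(FA) = 1.555 − (-0.100) = 1.655

d′ = 1.66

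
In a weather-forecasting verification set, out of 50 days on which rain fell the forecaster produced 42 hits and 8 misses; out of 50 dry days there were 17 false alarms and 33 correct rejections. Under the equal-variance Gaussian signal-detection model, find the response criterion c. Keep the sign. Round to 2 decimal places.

H = 42/50 = 0.8400
FA = 17/50 = 0.3400
Φ⁻¹(0.8400) = 0.994, Φ⁻¹(0.3400) = -0.412
c = −½·[z(H) + z(FA)] = −0.5 × (0.994 + (-0.412)) = -0.291
c < 0: the forecaster has a liberal response bias.

c = -0.29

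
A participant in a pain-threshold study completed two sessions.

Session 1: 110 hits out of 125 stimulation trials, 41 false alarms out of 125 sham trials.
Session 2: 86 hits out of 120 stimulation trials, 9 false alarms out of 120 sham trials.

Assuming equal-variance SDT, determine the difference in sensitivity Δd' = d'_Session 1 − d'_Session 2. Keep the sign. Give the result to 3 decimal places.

Δd' = -0.392

Session 1: z(0.8800) = 1.1750, z(0.3280) = -0.4454, d' = 1.6204
Session 2: z(0.7167) = 0.5731, z(0.0750) = -1.4395, d' = 2.0126
Δd' = d'_Session 1 − d'_Session 2 = 1.6204 − 2.0126 = -0.3922
Session 2 has the higher sensitivity.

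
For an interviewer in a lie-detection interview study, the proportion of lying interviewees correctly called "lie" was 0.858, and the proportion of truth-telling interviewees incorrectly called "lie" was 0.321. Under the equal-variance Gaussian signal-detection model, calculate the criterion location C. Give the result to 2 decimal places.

z(0.858) = 1.071, z(0.321) = -0.465
c = −½·[z(H) + z(FA)] = −0.5 × (1.071 + (-0.465)) = -0.303
c < 0: the interviewer has a liberal response bias.

C = -0.30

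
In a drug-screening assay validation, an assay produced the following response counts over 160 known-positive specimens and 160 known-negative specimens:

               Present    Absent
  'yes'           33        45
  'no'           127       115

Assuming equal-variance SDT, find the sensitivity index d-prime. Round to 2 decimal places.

d-prime = -0.24

H = 33/160 = 0.2062
FA = 45/160 = 0.2812
Φ⁻¹(H) = Φ⁻¹(0.2062) = -0.820
Φ⁻¹(FA) = Φ⁻¹(0.2812) = -0.579
d' = z(H) − z(FA) = -0.820 − (-0.579) = -0.241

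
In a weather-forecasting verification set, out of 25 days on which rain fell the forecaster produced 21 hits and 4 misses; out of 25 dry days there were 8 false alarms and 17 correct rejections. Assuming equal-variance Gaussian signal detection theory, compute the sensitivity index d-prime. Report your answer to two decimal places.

H = 21/25 = 0.8400
FA = 8/25 = 0.3200
z(H) = z(0.8400) = 0.994
z(FA) = z(0.3200) = -0.468
d' = z(H) − z(FA) = 0.994 − (-0.468) = 1.462

d-prime = 1.46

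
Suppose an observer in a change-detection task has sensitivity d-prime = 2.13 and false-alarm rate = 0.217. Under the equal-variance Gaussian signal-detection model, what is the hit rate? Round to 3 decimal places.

hit rate = 0.911

z(false-alarm rate) = z(0.217) = -0.7824
z(H) = z(FA) + d' = -0.7824 + 2.13 = 1.3476
hit rate = Φ(1.3476) = 0.9111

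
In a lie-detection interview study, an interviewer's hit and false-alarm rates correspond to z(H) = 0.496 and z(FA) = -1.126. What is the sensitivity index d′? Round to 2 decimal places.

d' = z(H) − z(FA) = 0.496 − (-1.126) = 1.622

d′ = 1.62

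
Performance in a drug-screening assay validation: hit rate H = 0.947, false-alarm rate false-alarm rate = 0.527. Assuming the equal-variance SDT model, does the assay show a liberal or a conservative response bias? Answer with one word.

z(H) = 1.616, z(FA) = 0.068
c = −½·(z(H) + z(FA)) = -0.842
c < 0 → liberal criterion (biased toward responding “yes”).

liberal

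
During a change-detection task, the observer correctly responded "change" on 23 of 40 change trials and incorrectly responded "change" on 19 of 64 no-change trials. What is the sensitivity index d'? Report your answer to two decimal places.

H = 23/40 = 0.5750
FA = 19/64 = 0.2969
Φ⁻¹(H) = 0.189
Φ⁻¹(FA) = -0.533
d' = z(H) − z(FA) = 0.189 − (-0.533) = 0.722

d' = 0.72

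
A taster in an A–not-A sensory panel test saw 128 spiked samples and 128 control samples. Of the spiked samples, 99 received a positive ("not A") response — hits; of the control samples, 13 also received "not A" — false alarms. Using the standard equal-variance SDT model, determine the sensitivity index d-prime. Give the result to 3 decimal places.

d-prime = 2.023

H = 99/128 = 0.7734
FA = 13/128 = 0.1016
Φ⁻¹(0.7734) = 0.7501, Φ⁻¹(0.1016) = -1.2725
d' = z(H) − z(FA) = 0.7501 − (-1.2725) = 2.0226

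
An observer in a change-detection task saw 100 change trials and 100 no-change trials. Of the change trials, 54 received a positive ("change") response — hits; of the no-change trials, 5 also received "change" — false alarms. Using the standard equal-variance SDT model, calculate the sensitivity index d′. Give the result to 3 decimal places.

H = 54/100 = 0.5400
FA = 5/100 = 0.0500
z(H) = 0.1004
z(FA) = -1.6449
d' = z(H) − z(FA) = 0.1004 − (-1.6449) = 1.7453

d′ = 1.745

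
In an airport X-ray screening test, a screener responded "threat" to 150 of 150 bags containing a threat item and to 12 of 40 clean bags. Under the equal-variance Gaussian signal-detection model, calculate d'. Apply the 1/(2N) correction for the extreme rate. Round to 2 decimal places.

d' = 3.24

The hit rate is 150/150 = 1, so apply the 1/(2N) correction: H → 1 − 1/(2·150) = 0.99667.
z(H) = z(0.99667) = 2.713
z(FA) = z(0.30000) = -0.524
d' = 2.713 − (-0.524) = 3.237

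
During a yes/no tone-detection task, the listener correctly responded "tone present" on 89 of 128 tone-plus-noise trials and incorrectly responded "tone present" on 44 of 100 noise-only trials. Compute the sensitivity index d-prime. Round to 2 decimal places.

H = 89/128 = 0.6953
FA = 44/100 = 0.4400
Φ⁻¹(H) = Φ⁻¹(0.6953) = 0.511
Φ⁻¹(FA) = Φ⁻¹(0.4400) = -0.151
d' = z(H) − z(FA) = 0.511 − (-0.151) = 0.662

d-prime = 0.66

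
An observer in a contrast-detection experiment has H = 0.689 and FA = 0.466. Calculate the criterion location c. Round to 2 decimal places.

c = -0.20

Φ⁻¹(0.689) = 0.493, Φ⁻¹(0.466) = -0.085
c = −½·[z(H) + z(FA)] = −0.5 × (0.493 + (-0.085)) = -0.204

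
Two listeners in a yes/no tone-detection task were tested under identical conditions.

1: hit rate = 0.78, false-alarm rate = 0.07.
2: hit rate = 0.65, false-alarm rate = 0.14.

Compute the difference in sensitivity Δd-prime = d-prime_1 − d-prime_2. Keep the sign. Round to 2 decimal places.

1: z(0.78) = 0.772, z(0.07) = -1.476, d' = 2.248
2: z(0.65) = 0.385, z(0.14) = -1.080, d' = 1.465
Δd' = d'_1 − d'_2 = 2.248 − 1.465 = 0.783
1 has the higher sensitivity.

Δd-prime = 0.78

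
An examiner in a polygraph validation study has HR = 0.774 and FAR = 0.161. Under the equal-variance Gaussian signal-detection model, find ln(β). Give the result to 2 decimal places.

Φ⁻¹(0.774) = 0.752, Φ⁻¹(0.161) = -0.990
ln β = −½·[z(H)² − z(FA)²] = −0.5 × (0.566 − 0.980) = 0.207

ln β = 0.21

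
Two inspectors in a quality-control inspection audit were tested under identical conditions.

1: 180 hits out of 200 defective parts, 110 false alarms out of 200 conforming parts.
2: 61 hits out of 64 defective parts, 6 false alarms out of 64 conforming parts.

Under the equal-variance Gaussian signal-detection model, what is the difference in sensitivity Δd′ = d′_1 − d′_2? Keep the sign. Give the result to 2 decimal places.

Δd′ = -1.84

1: z(0.9000) = 1.282, z(0.5500) = 0.126, d' = 1.156
2: z(0.9531) = 1.676, z(0.0938) = -1.318, d' = 2.994
Δd' = d'_1 − d'_2 = 1.156 − 2.994 = -1.838
2 has the higher sensitivity.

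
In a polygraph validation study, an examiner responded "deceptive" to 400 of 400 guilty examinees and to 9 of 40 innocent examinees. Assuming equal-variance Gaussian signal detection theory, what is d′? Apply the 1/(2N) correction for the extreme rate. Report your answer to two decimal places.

d′ = 3.78

The hit rate is 400/400 = 1, so apply the 1/(2N) correction: H → 1 − 1/(2·400) = 0.99875.
z(H) = z(0.99875) = 3.023
z(FA) = z(0.22500) = -0.755
d' = 3.023 − (-0.755) = 3.778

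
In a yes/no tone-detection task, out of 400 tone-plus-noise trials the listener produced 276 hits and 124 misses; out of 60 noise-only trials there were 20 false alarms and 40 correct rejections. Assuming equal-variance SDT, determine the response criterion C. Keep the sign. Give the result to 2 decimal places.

H = 276/400 = 0.6900
FA = 20/60 = 0.3333
Φ⁻¹(H) = 0.496
Φ⁻¹(FA) = -0.431
c = −½·[z(H) + z(FA)] = −0.5 × (0.496 + (-0.431)) = -0.0325
c < 0: the listener has a liberal response bias.

C = -0.03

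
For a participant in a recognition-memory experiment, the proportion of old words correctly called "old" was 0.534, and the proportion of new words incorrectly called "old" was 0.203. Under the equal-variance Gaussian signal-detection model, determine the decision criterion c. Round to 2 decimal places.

Φ⁻¹(H) = 0.085
Φ⁻¹(FA) = -0.831
c = −½·[z(H) + z(FA)] = −0.5 × (0.085 + (-0.831)) = 0.373
c > 0: the participant has a conservative response bias.

c = 0.37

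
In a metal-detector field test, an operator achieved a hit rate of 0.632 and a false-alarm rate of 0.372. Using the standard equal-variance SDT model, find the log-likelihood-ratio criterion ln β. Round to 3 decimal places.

z(H) = z(0.632) = 0.3372
z(FA) = z(0.372) = -0.3266
ln β = −½·[z(H)² − z(FA)²] = −0.5 × (0.1137 − 0.1067) = -0.0035

ln β = -0.004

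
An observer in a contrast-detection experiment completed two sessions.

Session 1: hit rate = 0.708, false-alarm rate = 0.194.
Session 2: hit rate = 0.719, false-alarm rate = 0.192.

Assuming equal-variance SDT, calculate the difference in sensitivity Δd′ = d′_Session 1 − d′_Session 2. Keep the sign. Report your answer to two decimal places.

Δd′ = -0.04

Session 1: z(0.708) = 0.548, z(0.194) = -0.863, d' = 1.411
Session 2: z(0.719) = 0.580, z(0.192) = -0.871, d' = 1.451
Δd' = d'_Session 1 − d'_Session 2 = 1.411 − 1.451 = -0.040
Session 2 has the higher sensitivity.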